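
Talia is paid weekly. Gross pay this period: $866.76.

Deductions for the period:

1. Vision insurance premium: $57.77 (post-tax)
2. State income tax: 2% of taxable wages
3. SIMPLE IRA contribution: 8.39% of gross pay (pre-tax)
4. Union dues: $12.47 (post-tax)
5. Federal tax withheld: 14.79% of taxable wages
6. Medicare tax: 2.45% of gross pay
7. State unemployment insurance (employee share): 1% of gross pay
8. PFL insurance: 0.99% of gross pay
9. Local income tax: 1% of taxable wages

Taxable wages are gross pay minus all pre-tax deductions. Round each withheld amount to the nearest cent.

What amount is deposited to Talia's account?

$544.05

SIMPLE IRA contribution: $866.76 × 0.0839 = $72.72
Taxable wages = $866.76 − $72.72 = $794.04
Local income tax: $794.04 × 0.01 = $7.94
State income tax: $794.04 × 0.02 = $15.88
Federal tax withheld: $794.04 × 0.1479 = $117.44
Medicare tax: $866.76 × 0.0245 = $21.24
State unemployment insurance (employee share): $866.76 × 0.01 = $8.67
PFL insurance: $866.76 × 0.0099 = $8.58
Vision insurance premium: $57.77
Union dues: $12.47
Total deductions = $72.72 + $7.94 + $15.88 + $117.44 + $21.24 + $8.67 + $8.58 + $57.77 + $12.47 = $322.71
Net pay = $866.76 − $322.71 = $544.05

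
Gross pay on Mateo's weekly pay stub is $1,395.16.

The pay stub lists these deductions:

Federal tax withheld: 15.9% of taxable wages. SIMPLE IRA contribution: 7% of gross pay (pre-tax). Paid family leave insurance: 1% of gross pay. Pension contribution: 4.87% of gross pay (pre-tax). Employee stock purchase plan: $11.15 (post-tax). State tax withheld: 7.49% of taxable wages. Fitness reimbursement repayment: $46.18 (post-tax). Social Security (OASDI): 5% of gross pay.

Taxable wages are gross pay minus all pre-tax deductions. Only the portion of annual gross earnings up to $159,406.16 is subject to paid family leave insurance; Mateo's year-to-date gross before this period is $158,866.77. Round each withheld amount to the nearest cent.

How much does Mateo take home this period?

$809.49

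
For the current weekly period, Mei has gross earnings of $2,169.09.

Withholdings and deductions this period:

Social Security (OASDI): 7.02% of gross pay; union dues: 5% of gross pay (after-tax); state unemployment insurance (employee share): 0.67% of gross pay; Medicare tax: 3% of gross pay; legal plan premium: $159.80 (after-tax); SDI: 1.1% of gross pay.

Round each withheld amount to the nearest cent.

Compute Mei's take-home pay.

Medicare tax: $2,169.09 × 0.03 = $65.07
State unemployment insurance (employee share): $2,169.09 × 0.0067 = $14.53
SDI: $2,169.09 × 0.011 = $23.86
Social Security (OASDI): $2,169.09 × 0.0702 = $152.27
Union dues: $2,169.09 × 0.05 = $108.45
Legal plan premium: $159.80
Total deductions = $65.07 + $14.53 + $23.86 + $152.27 + $108.45 + $159.80 = $523.98
Net pay = $2,169.09 − $523.98 = $1,645.11

$1,645.11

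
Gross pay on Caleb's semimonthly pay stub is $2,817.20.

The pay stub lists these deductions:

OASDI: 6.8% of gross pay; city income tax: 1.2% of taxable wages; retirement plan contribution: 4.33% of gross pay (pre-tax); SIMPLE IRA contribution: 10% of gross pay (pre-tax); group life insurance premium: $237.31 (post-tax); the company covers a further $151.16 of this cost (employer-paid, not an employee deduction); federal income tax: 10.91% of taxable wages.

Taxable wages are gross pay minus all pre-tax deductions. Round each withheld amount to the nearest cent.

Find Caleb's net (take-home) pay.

$1,692.35

Retirement plan contribution: $2,817.20 × 0.0433 = $121.98
SIMPLE IRA contribution: $2,817.20 × 0.1 = $281.72
Pre-tax total = $121.98 + $281.72 = $403.70
Taxable wages = $2,817.20 − $403.70 = $2,413.50
Federal income tax: $2,413.50 × 0.1091 = $263.31
City income tax: $2,413.50 × 0.012 = $28.96
OASDI: $2,817.20 × 0.068 = $191.57
Group life insurance premium: $237.31
(Employer's $151.16 toward group life insurance premium is not withheld from the employee.)
Total deductions = $121.98 + $281.72 + $263.31 + $28.96 + $191.57 + $237.31 = $1,124.85
Net pay = $2,817.20 − $1,124.85 = $1,692.35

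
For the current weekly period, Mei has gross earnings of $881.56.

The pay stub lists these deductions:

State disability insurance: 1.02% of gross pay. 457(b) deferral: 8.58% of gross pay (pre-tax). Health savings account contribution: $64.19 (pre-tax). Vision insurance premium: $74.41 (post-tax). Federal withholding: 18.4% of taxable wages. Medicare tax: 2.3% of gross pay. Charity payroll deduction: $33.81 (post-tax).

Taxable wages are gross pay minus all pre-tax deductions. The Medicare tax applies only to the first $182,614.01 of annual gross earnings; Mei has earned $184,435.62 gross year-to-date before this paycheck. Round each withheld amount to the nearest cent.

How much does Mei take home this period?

$488.04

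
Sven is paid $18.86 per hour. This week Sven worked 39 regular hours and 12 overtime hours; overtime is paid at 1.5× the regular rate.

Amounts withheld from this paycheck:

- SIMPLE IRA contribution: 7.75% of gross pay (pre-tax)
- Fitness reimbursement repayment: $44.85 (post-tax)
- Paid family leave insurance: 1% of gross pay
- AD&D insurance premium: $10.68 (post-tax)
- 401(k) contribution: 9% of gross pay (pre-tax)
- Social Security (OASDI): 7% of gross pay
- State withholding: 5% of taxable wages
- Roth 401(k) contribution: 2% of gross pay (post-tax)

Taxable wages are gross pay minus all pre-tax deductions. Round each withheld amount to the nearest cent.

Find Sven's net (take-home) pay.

Regular pay: 39 × $18.86 = $735.54
Overtime pay: 12 × $18.86 × 1.5 = $339.48
Gross pay = $735.54 + $339.48 = $1,075.02
401(k) contribution: $1,075.02 × 0.09 = $96.75
SIMPLE IRA contribution: $1,075.02 × 0.0775 = $83.31
Pre-tax total = $96.75 + $83.31 = $180.06
Taxable wages = $1,075.02 − $180.06 = $894.96
State withholding: $894.96 × 0.05 = $44.75
Paid family leave insurance: $1,075.02 × 0.01 = $10.75
Social Security (OASDI): $1,075.02 × 0.07 = $75.25
Fitness reimbursement repayment: $44.85
AD&D insurance premium: $10.68
Roth 401(k) contribution: $1,075.02 × 0.02 = $21.50
Total deductions = $96.75 + $83.31 + $44.75 + $10.75 + $75.25 + $44.85 + $10.68 + $21.50 = $387.84
Net pay = $1,075.02 − $387.84 = $687.18

$687.18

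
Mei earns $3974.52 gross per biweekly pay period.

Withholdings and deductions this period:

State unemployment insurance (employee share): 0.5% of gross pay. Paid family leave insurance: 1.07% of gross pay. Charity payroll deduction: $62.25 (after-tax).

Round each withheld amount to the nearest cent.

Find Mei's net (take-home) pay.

$3849.87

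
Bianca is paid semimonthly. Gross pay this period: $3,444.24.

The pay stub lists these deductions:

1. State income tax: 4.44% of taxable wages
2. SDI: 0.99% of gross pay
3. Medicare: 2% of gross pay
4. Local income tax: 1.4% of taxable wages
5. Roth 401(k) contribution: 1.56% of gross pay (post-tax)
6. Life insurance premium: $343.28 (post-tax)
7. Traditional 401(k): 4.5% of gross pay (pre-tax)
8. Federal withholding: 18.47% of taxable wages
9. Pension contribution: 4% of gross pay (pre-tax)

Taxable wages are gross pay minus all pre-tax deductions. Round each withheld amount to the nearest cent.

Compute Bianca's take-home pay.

Traditional 401(k): $3,444.24 × 0.045 = $154.99
Pension contribution: $3,444.24 × 0.04 = $137.77
Pre-tax total = $154.99 + $137.77 = $292.76
Taxable wages = $3,444.24 − $292.76 = $3,151.48
Local income tax: $3,151.48 × 0.014 = $44.12
State income tax: $3,151.48 × 0.0444 = $139.93
Federal withholding: $3,151.48 × 0.1847 = $582.08
SDI: $3,444.24 × 0.0099 = $34.10
Medicare: $3,444.24 × 0.02 = $68.88
Life insurance premium: $343.28
Roth 401(k) contribution: $3,444.24 × 0.0156 = $53.73
Total deductions = $154.99 + $137.77 + $44.12 + $139.93 + $582.08 + $34.10 + $68.88 + $343.28 + $53.73 = $1,558.88
Net pay = $3,444.24 − $1,558.88 = $1,885.36

$1,885.36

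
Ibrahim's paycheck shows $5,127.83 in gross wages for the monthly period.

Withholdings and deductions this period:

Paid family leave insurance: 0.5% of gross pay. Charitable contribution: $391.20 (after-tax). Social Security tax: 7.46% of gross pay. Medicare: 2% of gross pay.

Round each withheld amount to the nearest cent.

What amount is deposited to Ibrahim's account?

Paid family leave insurance: $5,127.83 × 0.005 = $25.64
Medicare: $5,127.83 × 0.02 = $102.56
Social Security tax: $5,127.83 × 0.0746 = $382.54
Charitable contribution: $391.20
Total deductions = $25.64 + $102.56 + $382.54 + $391.20 = $901.94
Net pay = $5,127.83 − $901.94 = $4,225.89

$4,225.89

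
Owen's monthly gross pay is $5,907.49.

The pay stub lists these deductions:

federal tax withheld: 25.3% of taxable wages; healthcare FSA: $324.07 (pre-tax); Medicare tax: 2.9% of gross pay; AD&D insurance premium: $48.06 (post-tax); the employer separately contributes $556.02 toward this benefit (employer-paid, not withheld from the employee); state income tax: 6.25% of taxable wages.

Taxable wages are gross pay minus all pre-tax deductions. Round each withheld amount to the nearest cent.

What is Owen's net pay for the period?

Healthcare FSA: $324.07
Taxable wages = $5,907.49 − $324.07 = $5,583.42
State income tax: $5,583.42 × 0.0625 = $348.96
Federal tax withheld: $5,583.42 × 0.253 = $1,412.61
Medicare tax: $5,907.49 × 0.029 = $171.32
AD&D insurance premium: $48.06
(Employer's $556.02 toward AD&D insurance premium is not withheld from the employee.)
Total deductions = $324.07 + $348.96 + $1,412.61 + $171.32 + $48.06 = $2,305.02
Net pay = $5,907.49 − $2,305.02 = $3,602.47

$3,602.47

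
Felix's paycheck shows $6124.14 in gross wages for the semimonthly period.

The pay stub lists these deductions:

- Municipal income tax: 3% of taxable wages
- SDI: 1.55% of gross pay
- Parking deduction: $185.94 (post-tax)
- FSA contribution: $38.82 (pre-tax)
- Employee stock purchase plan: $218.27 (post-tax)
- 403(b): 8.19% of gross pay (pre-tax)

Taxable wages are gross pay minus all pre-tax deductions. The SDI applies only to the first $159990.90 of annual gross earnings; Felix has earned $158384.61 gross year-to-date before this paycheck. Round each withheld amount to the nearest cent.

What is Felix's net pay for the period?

FSA contribution: $38.82
403(b): $6124.14 × 0.0819 = $501.57
Pre-tax total = $38.82 + $501.57 = $540.39
Taxable wages = $6124.14 − $540.39 = $5583.75
Municipal income tax: $5583.75 × 0.03 = $167.51
SDI: only $159990.90 − $158384.61 = $1606.29 of this check is subject → $1606.29 × 0.0155 = $24.90
Employee stock purchase plan: $218.27
Parking deduction: $185.94
Total deductions = $38.82 + $501.57 + $167.51 + $24.90 + $218.27 + $185.94 = $1137.01
Net pay = $6124.14 − $1137.01 = $4987.13

$4987.13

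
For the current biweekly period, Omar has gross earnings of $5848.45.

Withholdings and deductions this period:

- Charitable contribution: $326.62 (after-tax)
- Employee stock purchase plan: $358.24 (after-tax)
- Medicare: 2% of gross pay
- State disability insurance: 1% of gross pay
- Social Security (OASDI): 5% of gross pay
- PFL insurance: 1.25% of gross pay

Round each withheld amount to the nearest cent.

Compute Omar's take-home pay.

Medicare: $5848.45 × 0.02 = $116.97
Social Security (OASDI): $5848.45 × 0.05 = $292.42
State disability insurance: $5848.45 × 0.01 = $58.48
PFL insurance: $5848.45 × 0.0125 = $73.11
Employee stock purchase plan: $358.24
Charitable contribution: $326.62
Total deductions = $116.97 + $292.42 + $58.48 + $73.11 + $358.24 + $326.62 = $1225.84
Net pay = $5848.45 − $1225.84 = $4622.61

$4622.61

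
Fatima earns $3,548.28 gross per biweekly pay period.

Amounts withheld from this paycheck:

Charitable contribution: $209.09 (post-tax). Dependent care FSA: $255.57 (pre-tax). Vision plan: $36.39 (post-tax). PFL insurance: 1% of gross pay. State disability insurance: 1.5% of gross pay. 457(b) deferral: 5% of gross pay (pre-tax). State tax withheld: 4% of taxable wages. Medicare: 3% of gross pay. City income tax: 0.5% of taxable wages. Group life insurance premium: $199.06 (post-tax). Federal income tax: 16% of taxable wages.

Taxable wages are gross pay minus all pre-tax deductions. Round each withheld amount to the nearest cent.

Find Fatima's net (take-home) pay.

$1,836.97

Dependent care FSA: $255.57
457(b) deferral: $3,548.28 × 0.05 = $177.41
Pre-tax total = $255.57 + $177.41 = $432.98
Taxable wages = $3,548.28 − $432.98 = $3,115.30
City income tax: $3,115.30 × 0.005 = $15.58
Federal income tax: $3,115.30 × 0.16 = $498.45
State tax withheld: $3,115.30 × 0.04 = $124.61
PFL insurance: $3,548.28 × 0.01 = $35.48
State disability insurance: $3,548.28 × 0.015 = $53.22
Medicare: $3,548.28 × 0.03 = $106.45
Group life insurance premium: $199.06
Vision plan: $36.39
Charitable contribution: $209.09
Total deductions = $255.57 + $177.41 + $15.58 + $498.45 + $124.61 + $35.48 + $53.22 + $106.45 + $199.06 + $36.39 + $209.09 = $1,711.31
Net pay = $3,548.28 − $1,711.31 = $1,836.97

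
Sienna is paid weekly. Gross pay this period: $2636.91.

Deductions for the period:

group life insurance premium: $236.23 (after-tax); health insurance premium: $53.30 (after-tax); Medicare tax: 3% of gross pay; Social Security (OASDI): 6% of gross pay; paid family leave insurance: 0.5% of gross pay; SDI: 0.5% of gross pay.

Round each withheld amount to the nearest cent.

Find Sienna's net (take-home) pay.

$2083.70

Paid family leave insurance: $2636.91 × 0.005 = $13.18
Medicare tax: $2636.91 × 0.03 = $79.11
Social Security (OASDI): $2636.91 × 0.06 = $158.21
SDI: $2636.91 × 0.005 = $13.18
Health insurance premium: $53.30
Group life insurance premium: $236.23
Total deductions = $13.18 + $79.11 + $158.21 + $13.18 + $53.30 + $236.23 = $553.21
Net pay = $2636.91 − $553.21 = $2083.70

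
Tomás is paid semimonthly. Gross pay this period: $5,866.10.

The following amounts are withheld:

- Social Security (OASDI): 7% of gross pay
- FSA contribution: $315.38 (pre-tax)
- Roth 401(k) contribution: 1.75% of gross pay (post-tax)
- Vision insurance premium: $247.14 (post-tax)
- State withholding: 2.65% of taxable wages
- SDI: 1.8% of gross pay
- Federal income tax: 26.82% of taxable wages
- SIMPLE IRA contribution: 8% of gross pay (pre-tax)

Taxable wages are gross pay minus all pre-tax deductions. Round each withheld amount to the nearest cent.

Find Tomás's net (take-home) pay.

$2,717.91

FSA contribution: $315.38
SIMPLE IRA contribution: $5,866.10 × 0.08 = $469.29
Pre-tax total = $315.38 + $469.29 = $784.67
Taxable wages = $5,866.10 − $784.67 = $5,081.43
Federal income tax: $5,081.43 × 0.2682 = $1,362.84
State withholding: $5,081.43 × 0.0265 = $134.66
Social Security (OASDI): $5,866.10 × 0.07 = $410.63
SDI: $5,866.10 × 0.018 = $105.59
Roth 401(k) contribution: $5,866.10 × 0.0175 = $102.66
Vision insurance premium: $247.14
Total deductions = $315.38 + $469.29 + $1,362.84 + $134.66 + $410.63 + $105.59 + $102.66 + $247.14 = $3,148.19
Net pay = $5,866.10 − $3,148.19 = $2,717.91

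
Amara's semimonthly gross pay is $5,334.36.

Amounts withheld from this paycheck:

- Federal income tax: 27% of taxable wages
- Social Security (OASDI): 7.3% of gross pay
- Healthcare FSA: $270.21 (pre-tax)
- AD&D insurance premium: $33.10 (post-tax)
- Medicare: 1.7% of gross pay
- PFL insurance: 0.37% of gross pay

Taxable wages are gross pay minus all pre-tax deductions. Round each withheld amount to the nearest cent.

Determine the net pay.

Healthcare FSA: $270.21
Taxable wages = $5,334.36 − $270.21 = $5,064.15
Federal income tax: $5,064.15 × 0.27 = $1,367.32
Social Security (OASDI): $5,334.36 × 0.073 = $389.41
PFL insurance: $5,334.36 × 0.0037 = $19.74
Medicare: $5,334.36 × 0.017 = $90.68
AD&D insurance premium: $33.10
Total deductions = $270.21 + $1,367.32 + $389.41 + $19.74 + $90.68 + $33.10 = $2,170.46
Net pay = $5,334.36 − $2,170.46 = $3,163.90

$3,163.90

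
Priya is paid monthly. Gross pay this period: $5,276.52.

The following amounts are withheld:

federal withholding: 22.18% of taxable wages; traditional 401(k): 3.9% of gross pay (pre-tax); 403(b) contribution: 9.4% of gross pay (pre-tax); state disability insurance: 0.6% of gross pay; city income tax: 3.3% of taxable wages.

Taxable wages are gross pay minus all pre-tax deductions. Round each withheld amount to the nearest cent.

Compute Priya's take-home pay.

403(b) contribution: $5,276.52 × 0.094 = $495.99
Traditional 401(k): $5,276.52 × 0.039 = $205.78
Pre-tax total = $495.99 + $205.78 = $701.77
Taxable wages = $5,276.52 − $701.77 = $4,574.75
City income tax: $4,574.75 × 0.033 = $150.97
Federal withholding: $4,574.75 × 0.2218 = $1,014.68
State disability insurance: $5,276.52 × 0.006 = $31.66
Total deductions = $495.99 + $205.78 + $150.97 + $1,014.68 + $31.66 = $1,899.08
Net pay = $5,276.52 − $1,899.08 = $3,377.44

$3,377.44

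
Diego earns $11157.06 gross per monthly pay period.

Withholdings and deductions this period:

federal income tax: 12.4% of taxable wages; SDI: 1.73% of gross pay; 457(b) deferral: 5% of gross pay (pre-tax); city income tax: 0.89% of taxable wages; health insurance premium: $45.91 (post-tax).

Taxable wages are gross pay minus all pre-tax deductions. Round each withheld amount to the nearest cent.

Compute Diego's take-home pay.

$8951.65

457(b) deferral: $11157.06 × 0.05 = $557.85
Taxable wages = $11157.06 − $557.85 = $10599.21
Federal income tax: $10599.21 × 0.124 = $1314.30
City income tax: $10599.21 × 0.0089 = $94.33
SDI: $11157.06 × 0.0173 = $193.02
Health insurance premium: $45.91
Total deductions = $557.85 + $1314.30 + $94.33 + $193.02 + $45.91 = $2205.41
Net pay = $11157.06 − $2205.41 = $8951.65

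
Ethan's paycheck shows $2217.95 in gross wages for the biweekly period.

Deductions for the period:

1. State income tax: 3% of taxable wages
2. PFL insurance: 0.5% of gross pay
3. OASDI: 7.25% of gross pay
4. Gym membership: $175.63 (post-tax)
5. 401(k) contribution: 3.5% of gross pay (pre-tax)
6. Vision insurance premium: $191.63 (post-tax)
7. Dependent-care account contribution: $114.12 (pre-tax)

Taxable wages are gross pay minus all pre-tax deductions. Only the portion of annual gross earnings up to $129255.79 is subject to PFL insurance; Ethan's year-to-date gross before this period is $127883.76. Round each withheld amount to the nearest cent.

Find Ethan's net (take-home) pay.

$1430.49

401(k) contribution: $2217.95 × 0.035 = $77.63
Dependent-care account contribution: $114.12
Pre-tax total = $77.63 + $114.12 = $191.75
Taxable wages = $2217.95 − $191.75 = $2026.20
State income tax: $2026.20 × 0.03 = $60.79
PFL insurance: only $129255.79 − $127883.76 = $1372.03 of this check is subject → $1372.03 × 0.005 = $6.86
OASDI: $2217.95 × 0.0725 = $160.80
Vision insurance premium: $191.63
Gym membership: $175.63
Total deductions = $77.63 + $114.12 + $60.79 + $6.86 + $160.80 + $191.63 + $175.63 = $787.46
Net pay = $2217.95 − $787.46 = $1430.49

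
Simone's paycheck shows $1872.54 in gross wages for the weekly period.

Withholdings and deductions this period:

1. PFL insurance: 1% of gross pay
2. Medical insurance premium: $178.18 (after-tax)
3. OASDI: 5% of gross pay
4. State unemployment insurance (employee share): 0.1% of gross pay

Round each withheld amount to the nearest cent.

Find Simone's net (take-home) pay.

$1580.13

OASDI: $1872.54 × 0.05 = $93.63
PFL insurance: $1872.54 × 0.01 = $18.73
State unemployment insurance (employee share): $1872.54 × 0.001 = $1.87
Medical insurance premium: $178.18
Total deductions = $93.63 + $18.73 + $1.87 + $178.18 = $292.41
Net pay = $1872.54 − $292.41 = $1580.13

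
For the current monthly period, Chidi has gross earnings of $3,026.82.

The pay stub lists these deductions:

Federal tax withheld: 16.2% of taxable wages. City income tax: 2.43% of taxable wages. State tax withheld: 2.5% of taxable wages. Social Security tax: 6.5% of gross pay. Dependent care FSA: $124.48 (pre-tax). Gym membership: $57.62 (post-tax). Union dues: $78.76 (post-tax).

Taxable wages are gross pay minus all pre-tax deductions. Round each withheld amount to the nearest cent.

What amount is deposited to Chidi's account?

$1,955.95

Dependent care FSA: $124.48
Taxable wages = $3,026.82 − $124.48 = $2,902.34
City income tax: $2,902.34 × 0.0243 = $70.53
State tax withheld: $2,902.34 × 0.025 = $72.56
Federal tax withheld: $2,902.34 × 0.162 = $470.18
Social Security tax: $3,026.82 × 0.065 = $196.74
Union dues: $78.76
Gym membership: $57.62
Total deductions = $124.48 + $70.53 + $72.56 + $470.18 + $196.74 + $78.76 + $57.62 = $1,070.87
Net pay = $3,026.82 − $1,070.87 = $1,955.95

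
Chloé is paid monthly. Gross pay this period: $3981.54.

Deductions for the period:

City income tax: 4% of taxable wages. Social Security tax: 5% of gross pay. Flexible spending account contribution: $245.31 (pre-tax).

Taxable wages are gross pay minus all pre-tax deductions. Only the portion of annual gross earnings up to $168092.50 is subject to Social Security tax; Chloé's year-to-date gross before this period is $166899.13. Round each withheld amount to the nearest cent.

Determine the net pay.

Flexible spending account contribution: $245.31
Taxable wages = $3981.54 − $245.31 = $3736.23
City income tax: $3736.23 × 0.04 = $149.45
Social Security tax: only $168092.50 − $166899.13 = $1193.37 of this check is subject → $1193.37 × 0.05 = $59.67
Total deductions = $245.31 + $149.45 + $59.67 = $454.43
Net pay = $3981.54 − $454.43 = $3527.11

$3527.11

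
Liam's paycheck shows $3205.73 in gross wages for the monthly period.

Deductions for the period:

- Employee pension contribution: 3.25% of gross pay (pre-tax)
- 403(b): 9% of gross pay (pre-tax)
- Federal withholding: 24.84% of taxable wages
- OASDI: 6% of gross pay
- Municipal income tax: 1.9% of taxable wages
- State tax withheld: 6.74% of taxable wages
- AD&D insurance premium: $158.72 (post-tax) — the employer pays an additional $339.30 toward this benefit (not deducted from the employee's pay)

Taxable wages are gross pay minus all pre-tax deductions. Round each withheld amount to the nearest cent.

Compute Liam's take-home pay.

403(b): $3205.73 × 0.09 = $288.52
Employee pension contribution: $3205.73 × 0.0325 = $104.19
Pre-tax total = $288.52 + $104.19 = $392.71
Taxable wages = $3205.73 − $392.71 = $2813.02
State tax withheld: $2813.02 × 0.0674 = $189.60
Federal withholding: $2813.02 × 0.2484 = $698.75
Municipal income tax: $2813.02 × 0.019 = $53.45
OASDI: $3205.73 × 0.06 = $192.34
AD&D insurance premium: $158.72
(Employer's $339.30 toward AD&D insurance premium is not withheld from the employee.)
Total deductions = $288.52 + $104.19 + $189.60 + $698.75 + $53.45 + $192.34 + $158.72 = $1685.57
Net pay = $3205.73 − $1685.57 = $1520.16

$1520.16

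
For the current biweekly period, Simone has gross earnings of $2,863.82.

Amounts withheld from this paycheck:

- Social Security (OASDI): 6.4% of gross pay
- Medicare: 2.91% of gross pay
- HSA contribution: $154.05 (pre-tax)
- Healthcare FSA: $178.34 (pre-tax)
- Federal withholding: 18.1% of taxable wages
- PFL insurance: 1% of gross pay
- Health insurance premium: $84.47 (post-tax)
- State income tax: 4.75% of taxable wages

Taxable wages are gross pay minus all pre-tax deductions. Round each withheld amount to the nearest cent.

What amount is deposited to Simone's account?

$1,573.27

HSA contribution: $154.05
Healthcare FSA: $178.34
Pre-tax total = $154.05 + $178.34 = $332.39
Taxable wages = $2,863.82 − $332.39 = $2,531.43
State income tax: $2,531.43 × 0.0475 = $120.24
Federal withholding: $2,531.43 × 0.181 = $458.19
PFL insurance: $2,863.82 × 0.01 = $28.64
Social Security (OASDI): $2,863.82 × 0.064 = $183.28
Medicare: $2,863.82 × 0.0291 = $83.34
Health insurance premium: $84.47
Total deductions = $154.05 + $178.34 + $120.24 + $458.19 + $28.64 + $183.28 + $83.34 + $84.47 = $1,290.55
Net pay = $2,863.82 − $1,290.55 = $1,573.27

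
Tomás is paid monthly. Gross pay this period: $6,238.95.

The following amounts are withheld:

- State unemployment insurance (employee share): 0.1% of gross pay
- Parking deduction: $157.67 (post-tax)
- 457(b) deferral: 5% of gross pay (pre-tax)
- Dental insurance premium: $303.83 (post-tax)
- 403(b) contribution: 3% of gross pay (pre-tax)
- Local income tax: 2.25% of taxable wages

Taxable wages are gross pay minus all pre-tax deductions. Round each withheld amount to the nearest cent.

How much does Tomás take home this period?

403(b) contribution: $6,238.95 × 0.03 = $187.17
457(b) deferral: $6,238.95 × 0.05 = $311.95
Pre-tax total = $187.17 + $311.95 = $499.12
Taxable wages = $6,238.95 − $499.12 = $5,739.83
Local income tax: $5,739.83 × 0.0225 = $129.15
State unemployment insurance (employee share): $6,238.95 × 0.001 = $6.24
Parking deduction: $157.67
Dental insurance premium: $303.83
Total deductions = $187.17 + $311.95 + $129.15 + $6.24 + $157.67 + $303.83 = $1,096.01
Net pay = $6,238.95 − $1,096.01 = $5,142.94

$5,142.94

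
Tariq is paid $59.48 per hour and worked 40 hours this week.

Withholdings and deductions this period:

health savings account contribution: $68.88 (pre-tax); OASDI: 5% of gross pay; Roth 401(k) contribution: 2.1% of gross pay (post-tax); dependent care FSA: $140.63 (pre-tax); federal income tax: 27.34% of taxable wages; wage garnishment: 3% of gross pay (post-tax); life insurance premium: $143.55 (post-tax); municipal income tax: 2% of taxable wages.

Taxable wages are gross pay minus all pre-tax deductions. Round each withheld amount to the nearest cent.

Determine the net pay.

$1,149.26

Gross pay: 40 × $59.48 = $2,379.20
Health savings account contribution: $68.88
Dependent care FSA: $140.63
Pre-tax total = $68.88 + $140.63 = $209.51
Taxable wages = $2,379.20 − $209.51 = $2,169.69
Municipal income tax: $2,169.69 × 0.02 = $43.39
Federal income tax: $2,169.69 × 0.2734 = $593.19
OASDI: $2,379.20 × 0.05 = $118.96
Life insurance premium: $143.55
Roth 401(k) contribution: $2,379.20 × 0.021 = $49.96
Wage garnishment: $2,379.20 × 0.03 = $71.38
Total deductions = $68.88 + $140.63 + $43.39 + $593.19 + $118.96 + $143.55 + $49.96 + $71.38 = $1,229.94
Net pay = $2,379.20 − $1,229.94 = $1,149.26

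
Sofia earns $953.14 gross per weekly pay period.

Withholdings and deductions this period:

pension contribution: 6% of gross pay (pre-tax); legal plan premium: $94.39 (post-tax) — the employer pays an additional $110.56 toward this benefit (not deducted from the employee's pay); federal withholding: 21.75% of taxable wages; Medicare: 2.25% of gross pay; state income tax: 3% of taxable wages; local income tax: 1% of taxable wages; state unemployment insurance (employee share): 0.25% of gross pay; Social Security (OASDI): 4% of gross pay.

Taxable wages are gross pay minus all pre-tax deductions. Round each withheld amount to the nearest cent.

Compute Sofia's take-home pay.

$508.89

Pension contribution: $953.14 × 0.06 = $57.19
Taxable wages = $953.14 − $57.19 = $895.95
State income tax: $895.95 × 0.03 = $26.88
Federal withholding: $895.95 × 0.2175 = $194.87
Local income tax: $895.95 × 0.01 = $8.96
State unemployment insurance (employee share): $953.14 × 0.0025 = $2.38
Social Security (OASDI): $953.14 × 0.04 = $38.13
Medicare: $953.14 × 0.0225 = $21.45
Legal plan premium: $94.39
(Employer's $110.56 toward legal plan premium is not withheld from the employee.)
Total deductions = $57.19 + $26.88 + $194.87 + $8.96 + $2.38 + $38.13 + $21.45 + $94.39 = $444.25
Net pay = $953.14 − $444.25 = $508.89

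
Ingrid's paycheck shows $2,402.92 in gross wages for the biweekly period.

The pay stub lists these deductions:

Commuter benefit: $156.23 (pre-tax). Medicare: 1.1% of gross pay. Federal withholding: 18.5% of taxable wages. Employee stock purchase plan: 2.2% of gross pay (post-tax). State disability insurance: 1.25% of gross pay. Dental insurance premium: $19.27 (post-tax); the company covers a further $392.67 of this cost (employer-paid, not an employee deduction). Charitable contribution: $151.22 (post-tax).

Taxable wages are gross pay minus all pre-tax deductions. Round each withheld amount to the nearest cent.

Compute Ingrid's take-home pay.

Commuter benefit: $156.23
Taxable wages = $2,402.92 − $156.23 = $2,246.69
Federal withholding: $2,246.69 × 0.185 = $415.64
State disability insurance: $2,402.92 × 0.0125 = $30.04
Medicare: $2,402.92 × 0.011 = $26.43
Charitable contribution: $151.22
Dental insurance premium: $19.27
Employee stock purchase plan: $2,402.92 × 0.022 = $52.86
(Employer's $392.67 toward dental insurance premium is not withheld from the employee.)
Total deductions = $156.23 + $415.64 + $30.04 + $26.43 + $151.22 + $19.27 + $52.86 = $851.69
Net pay = $2,402.92 − $851.69 = $1,551.23

$1,551.23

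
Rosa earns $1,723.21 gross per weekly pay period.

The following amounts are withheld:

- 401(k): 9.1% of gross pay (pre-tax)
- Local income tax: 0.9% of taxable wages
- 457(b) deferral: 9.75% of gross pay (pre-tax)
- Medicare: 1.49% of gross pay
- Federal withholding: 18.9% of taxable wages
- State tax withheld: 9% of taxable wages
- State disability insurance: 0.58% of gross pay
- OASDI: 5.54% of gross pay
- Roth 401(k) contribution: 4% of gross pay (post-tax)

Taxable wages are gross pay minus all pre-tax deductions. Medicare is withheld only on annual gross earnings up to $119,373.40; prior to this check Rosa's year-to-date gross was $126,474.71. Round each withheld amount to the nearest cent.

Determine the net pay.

457(b) deferral: $1,723.21 × 0.0975 = $168.01
401(k): $1,723.21 × 0.091 = $156.81
Pre-tax total = $168.01 + $156.81 = $324.82
Taxable wages = $1,723.21 − $324.82 = $1,398.39
State tax withheld: $1,398.39 × 0.09 = $125.86
Local income tax: $1,398.39 × 0.009 = $12.59
Federal withholding: $1,398.39 × 0.189 = $264.30
Medicare: annual cap $119,373.40 already reached (YTD $126,474.71), so $0.00
OASDI: $1,723.21 × 0.0554 = $95.47
State disability insurance: $1,723.21 × 0.0058 = $9.99
Roth 401(k) contribution: $1,723.21 × 0.04 = $68.93
Total deductions = $168.01 + $156.81 + $125.86 + $12.59 + $264.30 + $0.00 + $95.47 + $9.99 + $68.93 = $901.96
Net pay = $1,723.21 − $901.96 = $821.25

$821.25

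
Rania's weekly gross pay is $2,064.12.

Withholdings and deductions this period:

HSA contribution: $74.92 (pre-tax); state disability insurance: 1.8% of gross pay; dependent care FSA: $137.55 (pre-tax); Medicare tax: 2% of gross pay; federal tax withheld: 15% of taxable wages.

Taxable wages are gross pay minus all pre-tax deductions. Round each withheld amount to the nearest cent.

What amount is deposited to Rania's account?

HSA contribution: $74.92
Dependent care FSA: $137.55
Pre-tax total = $74.92 + $137.55 = $212.47
Taxable wages = $2,064.12 − $212.47 = $1,851.65
Federal tax withheld: $1,851.65 × 0.15 = $277.75
Medicare tax: $2,064.12 × 0.02 = $41.28
State disability insurance: $2,064.12 × 0.018 = $37.15
Total deductions = $74.92 + $137.55 + $277.75 + $41.28 + $37.15 = $568.65
Net pay = $2,064.12 − $568.65 = $1,495.47

$1,495.47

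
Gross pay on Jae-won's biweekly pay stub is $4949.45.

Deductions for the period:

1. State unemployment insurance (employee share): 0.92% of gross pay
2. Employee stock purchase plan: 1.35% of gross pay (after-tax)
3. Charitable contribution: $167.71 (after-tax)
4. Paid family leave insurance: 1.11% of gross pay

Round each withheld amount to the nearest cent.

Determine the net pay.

$4614.45

Paid family leave insurance: $4949.45 × 0.0111 = $54.94
State unemployment insurance (employee share): $4949.45 × 0.0092 = $45.53
Employee stock purchase plan: $4949.45 × 0.0135 = $66.82
Charitable contribution: $167.71
Total deductions = $54.94 + $45.53 + $66.82 + $167.71 = $335.00
Net pay = $4949.45 − $335.00 = $4614.45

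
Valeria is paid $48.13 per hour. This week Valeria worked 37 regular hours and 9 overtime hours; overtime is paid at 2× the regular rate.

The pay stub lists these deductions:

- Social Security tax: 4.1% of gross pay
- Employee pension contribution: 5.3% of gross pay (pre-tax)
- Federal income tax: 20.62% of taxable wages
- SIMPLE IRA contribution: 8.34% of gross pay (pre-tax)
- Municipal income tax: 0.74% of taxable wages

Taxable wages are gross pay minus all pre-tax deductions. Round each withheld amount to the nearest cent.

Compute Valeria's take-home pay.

Regular pay: 37 × $48.13 = $1780.81
Overtime pay: 9 × $48.13 × 2 = $866.34
Gross pay = $1780.81 + $866.34 = $2647.15
Employee pension contribution: $2647.15 × 0.053 = $140.30
SIMPLE IRA contribution: $2647.15 × 0.0834 = $220.77
Pre-tax total = $140.30 + $220.77 = $361.07
Taxable wages = $2647.15 − $361.07 = $2286.08
Municipal income tax: $2286.08 × 0.0074 = $16.92
Federal income tax: $2286.08 × 0.2062 = $471.39
Social Security tax: $2647.15 × 0.041 = $108.53
Total deductions = $140.30 + $220.77 + $16.92 + $471.39 + $108.53 = $957.91
Net pay = $2647.15 − $957.91 = $1689.24

$1689.24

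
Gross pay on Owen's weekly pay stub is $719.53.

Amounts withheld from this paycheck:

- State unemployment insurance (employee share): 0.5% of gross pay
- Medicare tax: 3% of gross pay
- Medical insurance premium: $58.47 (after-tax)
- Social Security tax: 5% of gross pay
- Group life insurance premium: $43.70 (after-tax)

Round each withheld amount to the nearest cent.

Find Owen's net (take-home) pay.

State unemployment insurance (employee share): $719.53 × 0.005 = $3.60
Medicare tax: $719.53 × 0.03 = $21.59
Social Security tax: $719.53 × 0.05 = $35.98
Medical insurance premium: $58.47
Group life insurance premium: $43.70
Total deductions = $3.60 + $21.59 + $35.98 + $58.47 + $43.70 = $163.34
Net pay = $719.53 − $163.34 = $556.19

$556.19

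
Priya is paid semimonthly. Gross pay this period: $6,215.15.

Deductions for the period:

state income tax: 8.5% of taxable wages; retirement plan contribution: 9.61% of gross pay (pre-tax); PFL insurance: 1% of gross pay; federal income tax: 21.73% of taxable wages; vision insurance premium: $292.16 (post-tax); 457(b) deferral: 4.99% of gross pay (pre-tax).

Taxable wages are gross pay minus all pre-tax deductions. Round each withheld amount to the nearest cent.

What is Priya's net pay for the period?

$3,348.89

457(b) deferral: $6,215.15 × 0.0499 = $310.14
Retirement plan contribution: $6,215.15 × 0.0961 = $597.28
Pre-tax total = $310.14 + $597.28 = $907.42
Taxable wages = $6,215.15 − $907.42 = $5,307.73
State income tax: $5,307.73 × 0.085 = $451.16
Federal income tax: $5,307.73 × 0.2173 = $1,153.37
PFL insurance: $6,215.15 × 0.01 = $62.15
Vision insurance premium: $292.16
Total deductions = $310.14 + $597.28 + $451.16 + $1,153.37 + $62.15 + $292.16 = $2,866.26
Net pay = $6,215.15 − $2,866.26 = $3,348.89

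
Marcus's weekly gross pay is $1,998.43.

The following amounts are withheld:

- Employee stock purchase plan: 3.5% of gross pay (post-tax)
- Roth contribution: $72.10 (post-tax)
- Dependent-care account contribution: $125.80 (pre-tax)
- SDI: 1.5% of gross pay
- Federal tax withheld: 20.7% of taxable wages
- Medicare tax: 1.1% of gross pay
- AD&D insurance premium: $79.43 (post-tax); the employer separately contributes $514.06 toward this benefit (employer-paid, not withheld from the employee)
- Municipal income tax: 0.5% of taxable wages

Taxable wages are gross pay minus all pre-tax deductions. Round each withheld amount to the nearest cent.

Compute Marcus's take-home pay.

Dependent-care account contribution: $125.80
Taxable wages = $1,998.43 − $125.80 = $1,872.63
Municipal income tax: $1,872.63 × 0.005 = $9.36
Federal tax withheld: $1,872.63 × 0.207 = $387.63
Medicare tax: $1,998.43 × 0.011 = $21.98
SDI: $1,998.43 × 0.015 = $29.98
Employee stock purchase plan: $1,998.43 × 0.035 = $69.95
Roth contribution: $72.10
AD&D insurance premium: $79.43
(Employer's $514.06 toward AD&D insurance premium is not withheld from the employee.)
Total deductions = $125.80 + $9.36 + $387.63 + $21.98 + $29.98 + $69.95 + $72.10 + $79.43 = $796.23
Net pay = $1,998.43 − $796.23 = $1,202.20

$1,202.20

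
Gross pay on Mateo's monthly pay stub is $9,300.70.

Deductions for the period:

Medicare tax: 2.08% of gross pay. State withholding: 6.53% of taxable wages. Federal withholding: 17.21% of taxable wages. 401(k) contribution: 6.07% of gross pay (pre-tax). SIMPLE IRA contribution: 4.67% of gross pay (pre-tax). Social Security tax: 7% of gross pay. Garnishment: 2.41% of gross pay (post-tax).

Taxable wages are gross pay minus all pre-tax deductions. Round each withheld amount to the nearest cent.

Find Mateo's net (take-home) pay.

401(k) contribution: $9,300.70 × 0.0607 = $564.55
SIMPLE IRA contribution: $9,300.70 × 0.0467 = $434.34
Pre-tax total = $564.55 + $434.34 = $998.89
Taxable wages = $9,300.70 − $998.89 = $8,301.81
Federal withholding: $8,301.81 × 0.1721 = $1,428.74
State withholding: $8,301.81 × 0.0653 = $542.11
Social Security tax: $9,300.70 × 0.07 = $651.05
Medicare tax: $9,300.70 × 0.0208 = $193.45
Garnishment: $9,300.70 × 0.0241 = $224.15
Total deductions = $564.55 + $434.34 + $1,428.74 + $542.11 + $651.05 + $193.45 + $224.15 = $4,038.39
Net pay = $9,300.70 − $4,038.39 = $5,262.31

$5,262.31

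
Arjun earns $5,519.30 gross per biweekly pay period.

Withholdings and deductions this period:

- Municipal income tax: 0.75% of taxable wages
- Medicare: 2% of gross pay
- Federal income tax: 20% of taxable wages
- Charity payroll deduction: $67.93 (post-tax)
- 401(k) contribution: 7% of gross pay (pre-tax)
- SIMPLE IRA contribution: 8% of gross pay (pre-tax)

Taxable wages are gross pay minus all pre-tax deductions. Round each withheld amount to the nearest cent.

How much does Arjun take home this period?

SIMPLE IRA contribution: $5,519.30 × 0.08 = $441.54
401(k) contribution: $5,519.30 × 0.07 = $386.35
Pre-tax total = $441.54 + $386.35 = $827.89
Taxable wages = $5,519.30 − $827.89 = $4,691.41
Municipal income tax: $4,691.41 × 0.0075 = $35.19
Federal income tax: $4,691.41 × 0.2 = $938.28
Medicare: $5,519.30 × 0.02 = $110.39
Charity payroll deduction: $67.93
Total deductions = $441.54 + $386.35 + $35.19 + $938.28 + $110.39 + $67.93 = $1,979.68
Net pay = $5,519.30 − $1,979.68 = $3,539.62

$3,539.62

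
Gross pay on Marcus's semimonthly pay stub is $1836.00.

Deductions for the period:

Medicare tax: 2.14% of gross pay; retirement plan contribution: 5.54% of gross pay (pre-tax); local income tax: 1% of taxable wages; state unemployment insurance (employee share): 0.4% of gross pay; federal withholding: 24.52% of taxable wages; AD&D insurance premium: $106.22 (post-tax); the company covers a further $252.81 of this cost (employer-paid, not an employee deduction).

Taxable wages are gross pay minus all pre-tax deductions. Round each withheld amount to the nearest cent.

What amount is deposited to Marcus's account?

$1138.85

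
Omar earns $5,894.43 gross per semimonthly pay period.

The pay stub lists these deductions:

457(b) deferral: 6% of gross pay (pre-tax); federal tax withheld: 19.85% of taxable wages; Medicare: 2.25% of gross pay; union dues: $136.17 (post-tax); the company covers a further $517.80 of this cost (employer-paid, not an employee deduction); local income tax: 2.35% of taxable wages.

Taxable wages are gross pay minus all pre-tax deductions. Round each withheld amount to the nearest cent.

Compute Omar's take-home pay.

457(b) deferral: $5,894.43 × 0.06 = $353.67
Taxable wages = $5,894.43 − $353.67 = $5,540.76
Local income tax: $5,540.76 × 0.0235 = $130.21
Federal tax withheld: $5,540.76 × 0.1985 = $1,099.84
Medicare: $5,894.43 × 0.0225 = $132.62
Union dues: $136.17
(Employer's $517.80 toward union dues is not withheld from the employee.)
Total deductions = $353.67 + $130.21 + $1,099.84 + $132.62 + $136.17 = $1,852.51
Net pay = $5,894.43 − $1,852.51 = $4,041.92

$4,041.92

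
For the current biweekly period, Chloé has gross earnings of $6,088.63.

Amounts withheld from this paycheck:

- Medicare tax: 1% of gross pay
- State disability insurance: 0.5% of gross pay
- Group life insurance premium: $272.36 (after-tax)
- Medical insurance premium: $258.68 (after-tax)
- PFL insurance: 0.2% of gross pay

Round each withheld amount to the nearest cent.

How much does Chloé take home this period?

$5,454.08

State disability insurance: $6,088.63 × 0.005 = $30.44
PFL insurance: $6,088.63 × 0.002 = $12.18
Medicare tax: $6,088.63 × 0.01 = $60.89
Medical insurance premium: $258.68
Group life insurance premium: $272.36
Total deductions = $30.44 + $12.18 + $60.89 + $258.68 + $272.36 = $634.55
Net pay = $6,088.63 − $634.55 = $5,454.08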